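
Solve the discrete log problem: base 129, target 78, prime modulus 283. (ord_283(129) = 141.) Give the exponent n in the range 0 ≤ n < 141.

Baby-step giant-step with m = ceil(sqrt(141)) = 12.
Baby table (129^j mod 283 for j=0..11):
  0:1  1:129  2:227  3:134  4:23  5:137  6:127  7:252
  8:246  9:38  10:91  11:136
Giant step factor: 129^(-12) ≡ 141 (mod 283).
Scan 78·141^i mod 283 for i = 0, 1, …:
  i=0: 78   i=1: 244   i=2: 161   i=3: 61
  i=4: 111   i=5: 86   i=6: 240   i=7: 163
  i=8: 60   i=9: 253   i=10: 15   i=11: 134
Match at i=11, j=3: n = 11·12 + 3 = 135.

135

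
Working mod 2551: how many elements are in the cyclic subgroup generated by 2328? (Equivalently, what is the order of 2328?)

The order of 2328 must divide p − 1 = 2550 = 2 · 3 · 5^2 · 17.
Divisors: 1, 2, 3, 5, 6, 10, 15, 17, 25, 30, 34, 50, 51, 75, 85, 102, 150, 170, 255, 425, 510, 850, 1275, 2550.
Check each in increasing order: 2328^1 ≡ 2328;  2328^2 ≡ 1260;  2328^3 ≡ 2181;  2328^5 ≡ 633;  2328^6 ≡ 1697;  2328^10 ≡ 182;  2328^15 ≡ 411;  2328^17 ≡ 7;  2328^25 ≡ 823;  2328^30 ≡ 555;  2328^34 ≡ 49;  2328^50 ≡ 1314;  2328^51 ≡ 343;  2328^75 ≡ 2349;  2328^85 ≡ 1501;  2328^102 ≡ 303;  2328^150 ≡ 2539;  2328^170 ≡ 468;  2328^255 ≡ 943;  2328^425 ≡ 1.
Smallest exponent giving 1 is 425.

425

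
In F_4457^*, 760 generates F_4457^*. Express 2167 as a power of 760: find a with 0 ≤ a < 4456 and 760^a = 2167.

1906

Baby-step giant-step with m = ceil(sqrt(4456)) = 67.
Baby table (760^j mod 4457 for j=0..66):
  0:1  1:760  2:2647  3:1613  4:205  5:4262  6:3338  7:847
  8:1912  9:138  10:2369  11:4269  12:4201  13:1548  14:4289  15:1573
  16:1004  17:893  18:1216  19:1561  20:798  21:328  22:4145  23:3558
  24:3138  25:385  26:2895  27:2899  28:1482  29:3156  30:694  31:1514
  32:734  33:715  34:4103  35:2837  36:3389  37:3951  38:3199  39:2175
  40:3910  41:3238  42:616  43:175  44:3747  45:4154  46:1484  47:219
  48:1531  49:283  50:1144  51:325  52:1865  53:74  54:2756  55:4227
  56:3480  57:1799  58:3398  59:1877  60:280  61:3321  62:1298  63:1483
  64:3916  65:3341  66:3127
Giant step factor: 760^(-67) ≡ 1030 (mod 4457).
Scan 2167·1030^i mod 4457 for i = 0, 1, …:
  i=0: 2167   i=1: 3510   i=2: 673   i=3: 2355
  i=4: 1042   i=5: 3580   i=6: 1461   i=7: 2821
  i=8: 4123   i=9: 3626     …   i=27: 944
  i=28: 694
Match at i=28, j=30: a = 28·67 + 30 = 1906.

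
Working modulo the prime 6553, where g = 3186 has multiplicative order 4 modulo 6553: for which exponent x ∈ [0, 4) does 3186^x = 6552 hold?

2

Successive powers of 3186 modulo 6553:
  3186^0=1  3186^1=3186  3186^2=6552
So 3186^2 ≡ 6552 (mod 6553), giving x = 2.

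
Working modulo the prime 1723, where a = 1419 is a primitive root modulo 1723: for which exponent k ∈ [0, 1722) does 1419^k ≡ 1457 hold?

Baby-step giant-step with m = ceil(sqrt(1722)) = 42.
Baby table (1419^j mod 1723 for j=0..41):
  0:1  1:1419  2:1097  3:774  4:755  5:1362  6:1195  7:273
  8:1435  9:1402  10:1096  11:1078  12:1381  13:588  14:440  15:634
  16:240  17:1129  18:1384  19:1399  20:285  21:1233  22:782  23:46
  24:1523  25:495  26:1144  27:270  28:624  29:1557  30:497  31:536
  32:741  33:449  34:1344  35:1498  36:1203  37:1287  38:1596  39:702
  40:244  41:1636
Giant step factor: 1419^(-42) ≡ 1703 (mod 1723).
Scan 1457·1703^i mod 1723 for i = 0, 1, …:
  i=0: 1457   i=1: 151   i=2: 426   i=3: 95
  i=4: 1546   i=5: 94   i=6: 1566   i=7: 1417
  i=8: 951   i=9: 1656     …   i=16: 1050
  i=17: 1399
Match at i=17, j=19: k = 17·42 + 19 = 733.

733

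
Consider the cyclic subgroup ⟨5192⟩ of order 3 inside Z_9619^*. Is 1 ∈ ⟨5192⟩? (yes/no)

yes

1 ∈ ⟨5192⟩ iff 1^3 ≡ 1 (mod 9619), since |⟨5192⟩| = 3.
1^3 mod 9619 = 1.
Since 1 = 1, 1 lies in the subgroup.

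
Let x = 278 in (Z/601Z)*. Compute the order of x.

100

The order of 278 must divide p − 1 = 600 = 2^3 · 3 · 5^2.
Divisors: 1, 2, 3, 4, 5, 6, 8, 10, 12, 15, 20, 24, 25, 30, 40, 50, 60, 75, 100, 120, 150, 200, 300, 600.
Check each in increasing order: 278^1 ≡ 278;  278^2 ≡ 356;  278^3 ≡ 404;  278^4 ≡ 526;  278^5 ≡ 185;  278^6 ≡ 345;  278^8 ≡ 216;  278^10 ≡ 569;  278^12 ≡ 27;  278^15 ≡ 90;  278^20 ≡ 423;  278^24 ≡ 128;  278^25 ≡ 125;  278^30 ≡ 287;  278^40 ≡ 432;  278^50 ≡ 600;  278^60 ≡ 32;  278^75 ≡ 476;  278^100 ≡ 1.
Smallest exponent giving 1 is 100.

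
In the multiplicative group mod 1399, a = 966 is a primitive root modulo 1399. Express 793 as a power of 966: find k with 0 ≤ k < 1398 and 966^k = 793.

1185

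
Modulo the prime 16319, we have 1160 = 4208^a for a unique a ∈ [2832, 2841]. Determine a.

Compute 4208^2832 mod 16319 = 11980, then multiply by 4208 repeatedly:
  4208^2832=11980  4208^2833=2449  4208^2834=8103  4208^2835=7033  4208^2836=8517
  4208^2837=3012  4208^2838=10952  4208^2839=1160
Found 1160 at exponent 2839.

2839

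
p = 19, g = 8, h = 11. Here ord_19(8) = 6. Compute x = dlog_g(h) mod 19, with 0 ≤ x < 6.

Successive powers of 8 modulo 19:
  8^0=1  8^1=8  8^2=7  8^3=18  8^4=11
So 8^4 ≡ 11 (mod 19), giving x = 4.

4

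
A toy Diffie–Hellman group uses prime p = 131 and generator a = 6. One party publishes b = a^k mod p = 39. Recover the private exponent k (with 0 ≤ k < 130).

Baby-step giant-step with m = ceil(sqrt(130)) = 12.
Baby table (6^j mod 131 for j=0..11):
  0:1  1:6  2:36  3:85  4:117  5:47  6:20  7:120
  8:65  9:128  10:113  11:23
Giant step factor: 6^(-12) ≡ 75 (mod 131).
Scan 39·75^i mod 131 for i = 0, 1, …:
  i=0: 39   i=1: 43   i=2: 81   i=3: 49
  i=4: 7   i=5: 1
Match at i=5, j=0: k = 5·12 + 0 = 60.

60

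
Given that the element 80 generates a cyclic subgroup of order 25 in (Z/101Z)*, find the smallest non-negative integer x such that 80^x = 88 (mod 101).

22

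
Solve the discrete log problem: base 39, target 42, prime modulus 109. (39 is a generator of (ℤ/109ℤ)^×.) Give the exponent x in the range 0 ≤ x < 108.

43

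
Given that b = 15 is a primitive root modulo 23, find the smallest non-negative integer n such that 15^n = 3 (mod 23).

Successive powers of 15 modulo 23:
  15^0=1  15^1=15  15^2=18  15^3=17  15^4=2  15^5=7
  15^6=13  15^7=11  15^8=4  15^9=14  15^10=3
So 15^10 ≡ 3 (mod 23), giving n = 10.

10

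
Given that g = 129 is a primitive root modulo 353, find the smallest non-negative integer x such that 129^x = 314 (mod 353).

Baby-step giant-step with m = ceil(sqrt(352)) = 19.
Baby table (129^j mod 353 for j=0..18):
  0:1  1:129  2:50  3:96  4:29  5:211  6:38  7:313
  8:135  9:118  10:43  11:252  12:32  13:245  14:188  15:248
  16:222  17:45  18:157
Giant step factor: 129^(-19) ≡ 115 (mod 353).
Scan 314·115^i mod 353 for i = 0, 1, …:
  i=0: 314   i=1: 104   i=2: 311   i=3: 112
  i=4: 172   i=5: 12   i=6: 321   i=7: 203
  i=8: 47   i=9: 110     …   i=14: 292
  i=15: 45
Match at i=15, j=17: x = 15·19 + 17 = 302.

302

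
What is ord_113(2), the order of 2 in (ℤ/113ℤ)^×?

28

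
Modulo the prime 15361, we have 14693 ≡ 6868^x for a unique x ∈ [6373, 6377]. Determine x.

Compute 6868^6373 mod 15361 = 8431, then multiply by 6868 repeatedly:
  6868^6373=8431  6868^6374=8499  6868^6375=14693
Found 14693 at exponent 6375.

6375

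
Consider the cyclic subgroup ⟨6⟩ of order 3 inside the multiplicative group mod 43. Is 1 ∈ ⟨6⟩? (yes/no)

yes

⟨6⟩ has order 3; its elements mod 43 are {1, 6, 36}.
1 is in this set.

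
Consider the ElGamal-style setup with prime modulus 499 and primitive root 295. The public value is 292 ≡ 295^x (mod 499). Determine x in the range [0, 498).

Baby-step giant-step with m = ceil(sqrt(498)) = 23.
Baby table (295^j mod 499 for j=0..22):
  0:1  1:295  2:199  3:322  4:180  5:206  6:391  7:76
  8:464  9:154  10:21  11:207  12:187  13:275  14:287  15:334
  16:227  17:99  18:263  19:240  20:441  21:355  22:434
Giant step factor: 295^(-23) ≡ 417 (mod 499).
Scan 292·417^i mod 499 for i = 0, 1, …:
  i=0: 292   i=1: 8   i=2: 342   i=3: 399
  i=4: 216   i=5: 252   i=6: 294   i=7: 343
  i=8: 317   i=9: 453   i=10: 279   i=11: 76
Match at i=11, j=7: x = 11·23 + 7 = 260.

260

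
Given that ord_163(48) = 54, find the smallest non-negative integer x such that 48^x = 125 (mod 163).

Baby-step giant-step with m = ceil(sqrt(54)) = 8.
Baby table (48^j mod 163 for j=0..7):
  0:1  1:48  2:22  3:78  4:158  5:86  6:53  7:99
Giant step factor: 48^(-8) ≡ 150 (mod 163).
Scan 125·150^i mod 163 for i = 0, 1, …:
  i=0: 125   i=1: 5   i=2: 98   i=3: 30
  i=4: 99
Match at i=4, j=7: x = 4·8 + 7 = 39.

39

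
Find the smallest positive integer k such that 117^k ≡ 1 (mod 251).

125

The order of 117 must divide p − 1 = 250 = 2 · 5^3.
Divisors: 1, 2, 5, 10, 25, 50, 125, 250.
Check each in increasing order: 117^1 ≡ 117;  117^2 ≡ 135;  117^5 ≡ 80;  117^10 ≡ 125;  117^25 ≡ 20;  117^50 ≡ 149;  117^125 ≡ 1.
Smallest exponent giving 1 is 125.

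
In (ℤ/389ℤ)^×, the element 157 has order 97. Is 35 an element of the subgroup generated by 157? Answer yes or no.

35 ∈ ⟨157⟩ iff 35^97 ≡ 1 (mod 389), since |⟨157⟩| = 97.
35^97 mod 389 = 1.
Since 1 = 1, 35 lies in the subgroup.

yes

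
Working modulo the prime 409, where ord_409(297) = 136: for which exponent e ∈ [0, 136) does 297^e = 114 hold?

Baby-step giant-step with m = ceil(sqrt(136)) = 12.
Baby table (297^j mod 409 for j=0..11):
  0:1  1:297  2:274  3:396  4:229  5:119  6:169  7:295
  8:89  9:257  10:255  11:70
Giant step factor: 297^(-12) ≡ 326 (mod 409).
Scan 114·326^i mod 409 for i = 0, 1, …:
  i=0: 114   i=1: 354   i=2: 66   i=3: 248
  i=4: 275   i=5: 79   i=6: 396
Match at i=6, j=3: e = 6·12 + 3 = 75.

75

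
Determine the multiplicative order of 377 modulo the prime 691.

138

The order of 377 must divide p − 1 = 690 = 2 · 3 · 5 · 23.
Divisors: 1, 2, 3, 5, 6, 10, 15, 23, 30, 46, 69, 115, 138, 230, 345, 690.
Check each in increasing order: 377^1 ≡ 377;  377^2 ≡ 474;  377^3 ≡ 420;  377^5 ≡ 72;  377^6 ≡ 195;  377^10 ≡ 347;  377^15 ≡ 108;  377^23 ≡ 254;  377^30 ≡ 608;  377^46 ≡ 253;  377^69 ≡ 690;  377^115 ≡ 438;  377^138 ≡ 1.
Smallest exponent giving 1 is 138.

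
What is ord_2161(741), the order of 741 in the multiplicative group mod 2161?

2160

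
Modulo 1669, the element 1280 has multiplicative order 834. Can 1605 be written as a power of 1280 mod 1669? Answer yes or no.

yes

1605 ∈ ⟨1280⟩ iff 1605^834 ≡ 1 (mod 1669), since |⟨1280⟩| = 834.
1605^834 mod 1669 = 1.
Since 1 = 1, 1605 lies in the subgroup.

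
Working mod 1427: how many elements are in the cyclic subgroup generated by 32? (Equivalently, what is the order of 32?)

1426

The order of 32 must divide p − 1 = 1426 = 2 · 23 · 31.
Divisors: 1, 2, 23, 31, 46, 62, 713, 1426.
Check each in increasing order: 32^1 ≡ 32;  32^2 ≡ 1024;  32^23 ≡ 651;  32^31 ≡ 314;  32^46 ≡ 1409;  32^62 ≡ 133;  32^713 ≡ 1426;  32^1426 ≡ 1.
Smallest exponent giving 1 is 1426.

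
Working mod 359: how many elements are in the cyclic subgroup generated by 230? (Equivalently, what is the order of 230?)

The order of 230 must divide p − 1 = 358 = 2 · 179.
Divisors: 1, 2, 179, 358.
Check each in increasing order: 230^1 ≡ 230;  230^2 ≡ 127;  230^179 ≡ 1.
Smallest exponent giving 1 is 179.

179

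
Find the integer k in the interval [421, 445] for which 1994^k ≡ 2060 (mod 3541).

Compute 1994^421 mod 3541 = 267, then multiply by 1994 repeatedly:
  1994^421=267  1994^422=1248  1994^423=2730  1994^424=1103  1994^425=421
  1994^426=257  1994^427=2554  1994^428=718  1994^429=1128  1994^430=697
  1994^431=1746  1994^432=721  1994^433=28  1994^434=2717  1994^435=3509
  1994^436=3471  1994^437=2060
Found 2060 at exponent 437.

437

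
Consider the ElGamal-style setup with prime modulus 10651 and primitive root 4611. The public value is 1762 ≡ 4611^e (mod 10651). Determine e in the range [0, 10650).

2736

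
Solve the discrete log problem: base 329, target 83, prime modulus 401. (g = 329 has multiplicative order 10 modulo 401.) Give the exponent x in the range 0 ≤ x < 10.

Successive powers of 329 modulo 401:
  329^0=1  329^1=329  329^2=372  329^3=83
So 329^3 ≡ 83 (mod 401), giving x = 3.

3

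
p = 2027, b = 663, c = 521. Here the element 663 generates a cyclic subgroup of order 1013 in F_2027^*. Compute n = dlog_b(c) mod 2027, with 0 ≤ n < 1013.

646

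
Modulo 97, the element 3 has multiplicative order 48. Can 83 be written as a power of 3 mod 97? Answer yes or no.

83 ∈ ⟨3⟩ iff 83^48 ≡ 1 (mod 97), since |⟨3⟩| = 48.
83^48 mod 97 = 96.
Since 96 ≠ 1, 83 does not lie in the subgroup.

no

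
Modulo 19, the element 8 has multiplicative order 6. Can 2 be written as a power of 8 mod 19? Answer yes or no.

no

⟨8⟩ has order 6; its elements mod 19 are {1, 7, 8, 11, 12, 18}.
2 is not in this set.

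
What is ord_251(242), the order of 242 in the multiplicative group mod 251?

250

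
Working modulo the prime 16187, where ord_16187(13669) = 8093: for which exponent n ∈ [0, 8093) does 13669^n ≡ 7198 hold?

1961

Baby-step giant-step with m = ceil(sqrt(8093)) = 90.
Baby table (13669^j mod 16187 for j=0..89):
  0:1  1:13669  2:11207  3:10902  4:1916  5:15425  6:8650  7:7002
  8:12794  9:13025  10:14099  11:12996  12:6186  13:11733  14:13768  15:4730
  16:3492  17:12872  18:10865  19:14147  20:5441  21:9951  22:858  23:8614
  24:528  25:14017  26:9041  27:9871  28:8054  29:2339  30:2466  31:6420
  32:5253  33:13912  34:14439  35:14787  36:12621  37:11590  38:1541  39:4642
  40:14645  41:14063  42:6522  43:7409  44:7749  45:9540  46:15975  47:15832
  48:3605  49:3517  50:14670  51:15861  52:11518  53:4780  54:7088  55:6677
  56:5607  57:12825  58:15902  59:5402  60:11031  61:834  62:4298  63:6739
  64:11361  65:11618  66:11972  67:10885  68:12348  69:2963  70:1373  71:6804
  72:9561  73:11658  74:8374  75:5929  76:11379  77:14855  78:3267  79:12877
  80:14462  81:5434  82:11390  83:3344  84:13235  85:3303  86:3164  87:13239
  88:9418  89:15618
Giant step factor: 13669^(-90) ≡ 10469 (mod 16187).
Scan 7198·10469^i mod 16187 for i = 0, 1, …:
  i=0: 7198   i=1: 5377   i=2: 9614   i=3: 14387
  i=4: 13655   i=5: 6798   i=6: 10210   i=7: 5729
  i=8: 4066   i=9: 11331     …   i=20: 14810
  i=21: 6804
Match at i=21, j=71: n = 21·90 + 71 = 1961.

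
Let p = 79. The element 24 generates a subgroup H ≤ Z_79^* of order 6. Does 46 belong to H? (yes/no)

⟨24⟩ has order 6; its elements mod 79 are {1, 23, 24, 55, 56, 78}.
46 is not in this set.

no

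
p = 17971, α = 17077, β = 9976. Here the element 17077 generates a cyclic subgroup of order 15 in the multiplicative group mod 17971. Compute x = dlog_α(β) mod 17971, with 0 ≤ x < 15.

Successive powers of 17077 modulo 17971:
  17077^0=1  17077^1=17077  17077^2=8512  17077^3=9976
So 17077^3 ≡ 9976 (mod 17971), giving x = 3.

3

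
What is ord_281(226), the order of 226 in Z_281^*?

280

The order of 226 must divide p − 1 = 280 = 2^3 · 5 · 7.
Divisors: 1, 2, 4, 5, 7, 8, 10, 14, 20, 28, 35, 40, 56, 70, 140, 280.
Check each in increasing order: 226^1 ≡ 226;  226^2 ≡ 215;  226^4 ≡ 141;  226^5 ≡ 113;  226^7 ≡ 129;  226^8 ≡ 211;  226^10 ≡ 124;  226^14 ≡ 62;  226^20 ≡ 202;  226^28 ≡ 191;  226^35 ≡ 192;  226^40 ≡ 59;  226^56 ≡ 232;  226^70 ≡ 53;  226^140 ≡ 280;  226^280 ≡ 1.
Smallest exponent giving 1 is 280.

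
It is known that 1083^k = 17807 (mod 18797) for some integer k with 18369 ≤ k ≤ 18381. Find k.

Compute 1083^18369 mod 18797 = 15724, then multiply by 1083 repeatedly:
  1083^18369=15724  1083^18370=17807
Found 17807 at exponent 18370.

18370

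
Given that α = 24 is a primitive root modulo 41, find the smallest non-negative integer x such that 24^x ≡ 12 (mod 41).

Successive powers of 24 modulo 41:
  24^0=1  24^1=24  24^2=2  24^3=7  24^4=4  24^5=14
  24^6=8  24^7=28  24^8=16  24^9=15  24^10=32  24^11=30
  24^12=23  24^13=19  24^14=5  24^15=38  24^16=10  24^17=35
  24^18=20  24^19=29  24^20=40  24^21=17  24^22=39  24^23=34
  24^24=37  24^25=27  24^26=33  24^27=13  24^28=25  24^29=26
  24^30=9  24^31=11  24^32=18  24^33=22  24^34=36  24^35=3
  24^36=31  24^37=6  24^38=21  24^39=12
So 24^39 ≡ 12 (mod 41), giving x = 39.

39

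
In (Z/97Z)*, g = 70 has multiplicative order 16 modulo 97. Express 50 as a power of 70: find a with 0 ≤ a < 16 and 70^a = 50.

Successive powers of 70 modulo 97:
  70^0=1  70^1=70  70^2=50
So 70^2 ≡ 50 (mod 97), giving a = 2.

2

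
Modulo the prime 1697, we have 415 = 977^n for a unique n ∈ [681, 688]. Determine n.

685

Compute 977^681 mod 1697 = 110, then multiply by 977 repeatedly:
  977^681=110  977^682=559  977^683=1406  977^684=789  977^685=415
Found 415 at exponent 685.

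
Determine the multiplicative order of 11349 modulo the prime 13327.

2221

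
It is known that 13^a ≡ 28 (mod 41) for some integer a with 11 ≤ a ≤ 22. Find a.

21

Compute 13^11 mod 41 = 35, then multiply by 13 repeatedly:
  13^11=35  13^12=4  13^13=11  13^14=20  13^15=14
  13^16=18  13^17=29  13^18=8  13^19=22  13^20=40
  13^21=28
Found 28 at exponent 21.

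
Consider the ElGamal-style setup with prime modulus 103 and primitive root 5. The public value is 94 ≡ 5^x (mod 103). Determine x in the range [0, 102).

27

Successive powers of 5 modulo 103:
  5^0=1  5^1=5  5^2=25  5^3=22  5^4=7  5^5=35
  5^6=72  5^7=51  5^8=49  5^9=39  5^10=92  5^11=48
  5^12=34  5^13=67  5^14=26  5^15=27  5^16=32  5^17=57
  5^18=79  5^19=86  5^20=18  5^21=90  5^22=38  5^23=87
  5^24=23  5^25=12  5^26=60  5^27=94
So 5^27 ≡ 94 (mod 103), giving x = 27.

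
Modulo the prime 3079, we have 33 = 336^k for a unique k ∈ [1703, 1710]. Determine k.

1705

Compute 336^1703 mod 3079 = 1490, then multiply by 336 repeatedly:
  336^1703=1490  336^1704=1842  336^1705=33
Found 33 at exponent 1705.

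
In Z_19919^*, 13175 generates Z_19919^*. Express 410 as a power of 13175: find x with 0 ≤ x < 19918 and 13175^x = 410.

5465

Baby-step giant-step with m = ceil(sqrt(19918)) = 142.
Baby table (13175^j mod 19919 for j=0..141):
  0:1  1:13175  2:6459  3:3357  4:8295  5:10991  6:15214  7:19472
  8:6799  9:1082  10:13265  11:16988  12:7016  13:11640  14:619  15:8454
  16:14321  17:6407  18:15422  19:11050  20:15698  21:2173  22:5672  23:12431
  24:4407  25:18259  26:562  27:14401  28:4700  29:14248  30:744  31:2052
  32:5017  33:7733  34:16509  35:10514  36:5224  37:6055  38:18949  39:8248
  40:9255  41:10426  42:1126  43:15314  44:2399  45:15291  46:18078  47:6167
  48:624  49:14572  50:6778  51:3273  52:17059  53:6248  54:12092  55:19857
  56:19748  57:17841  58:10975  59:3604  60:15723  61:12844  62:7795  63:16680
  64:12592  65:14168  66:2451  67:3226  68:15323  69:1460  70:13665  71:8453
  72:1146  73:19867  74:12065  75:2755  76:4707  77:6878  78:6119  79:5632
  80:3325  81:4994  82:3493  83:7385  84:12979  85:13629  86:12209  87:7650
  88:18529  89:12230  90:5459  91:14735  92:3051  93:383  94:6518  95:3841
  96:10915  97:9864  98:6644  99:10614  100:8070  101:14547  102:16026  103:1150
  104:12810  105:17982  106:16183  107:17968  108:11004  109:7218  110:3844  111:10602
  112:9322  113:16715  114:15580  115:1205  116:432  117:14685  118:1628  119:16056
  120:17939  121:7390  122:19097  123:6086  124:9075  125:9287  126:13727  127:8624
  128:3224  129:8892  130:8461  131:6951  132:11782  133:19002  134:9358  135:12959
  136:9076  137:2543  138:267  139:11981  140:11519  141:19883
Giant step factor: 13175^(-142) ≡ 1469 (mod 19919).
Scan 410·1469^i mod 19919 for i = 0, 1, …:
  i=0: 410   i=1: 4720   i=2: 1868   i=3: 15189
  i=4: 3361   i=5: 17316   i=6: 641   i=7: 5436
  i=8: 17884   i=9: 18354     …   i=37: 6035
  i=38: 1460
Match at i=38, j=69: x = 38·142 + 69 = 5465.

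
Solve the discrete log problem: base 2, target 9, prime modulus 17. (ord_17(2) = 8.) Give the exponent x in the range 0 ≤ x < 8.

7

Successive powers of 2 modulo 17:
  2^0=1  2^1=2  2^2=4  2^3=8  2^4=16  2^5=15
  2^6=13  2^7=9
So 2^7 ≡ 9 (mod 17), giving x = 7.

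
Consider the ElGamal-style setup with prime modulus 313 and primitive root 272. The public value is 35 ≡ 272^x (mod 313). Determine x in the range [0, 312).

162

Baby-step giant-step with m = ceil(sqrt(312)) = 18.
Baby table (272^j mod 313 for j=0..17):
  0:1  1:272  2:116  3:252  4:310  5:123  6:278  7:183
  8:9  9:257  10:105  11:77  12:286  13:168  14:311  15:82
  16:81  17:122
Giant step factor: 272^(-18) ≡ 261 (mod 313).
Scan 35·261^i mod 313 for i = 0, 1, …:
  i=0: 35   i=1: 58   i=2: 114   i=3: 19
  i=4: 264   i=5: 44   i=6: 216   i=7: 36
  i=8: 6   i=9: 1
Match at i=9, j=0: x = 9·18 + 0 = 162.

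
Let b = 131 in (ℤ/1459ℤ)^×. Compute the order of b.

The order of 131 must divide p − 1 = 1458 = 2 · 3^6.
Divisors: 1, 2, 3, 6, 9, 18, 27, 54, 81, 162, 243, 486, 729, 1458.
Check each in increasing order: 131^1 ≡ 131;  131^2 ≡ 1112;  131^3 ≡ 1231;  131^6 ≡ 919;  131^9 ≡ 564;  131^18 ≡ 34;  131^27 ≡ 209;  131^54 ≡ 1370;  131^81 ≡ 366;  131^162 ≡ 1187;  131^243 ≡ 1119;  131^486 ≡ 339;  131^729 ≡ 1.
Smallest exponent giving 1 is 729.

729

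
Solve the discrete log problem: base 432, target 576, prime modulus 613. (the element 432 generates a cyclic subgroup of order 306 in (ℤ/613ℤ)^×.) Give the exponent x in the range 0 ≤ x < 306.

Baby-step giant-step with m = ceil(sqrt(306)) = 18.
Baby table (432^j mod 613 for j=0..17):
  0:1  1:432  2:272  3:421  4:424  5:494  6:84  7:121
  8:167  9:423  10:62  11:425  12:313  13:356  14:542  15:591
  16:304  17:146
Giant step factor: 432^(-18) ≡ 430 (mod 613).
Scan 576·430^i mod 613 for i = 0, 1, …:
  i=0: 576   i=1: 28   i=2: 393   i=3: 415
  i=4: 67   i=5: 612   i=6: 183   i=7: 226
  i=8: 326   i=9: 416   i=10: 497   i=11: 386
  i=12: 470   i=13: 423
Match at i=13, j=9: x = 13·18 + 9 = 243.

243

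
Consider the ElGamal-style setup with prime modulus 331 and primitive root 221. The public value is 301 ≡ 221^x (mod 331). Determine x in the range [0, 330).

137

Baby-step giant-step with m = ceil(sqrt(330)) = 19.
Baby table (221^j mod 331 for j=0..18):
  0:1  1:221  2:184  3:282  4:94  5:252  6:84  7:28
  8:230  9:187  10:283  11:315  12:105  13:35  14:122  15:151
  16:271  17:311  18:214
Giant step factor: 221^(-19) ≡ 314 (mod 331).
Scan 301·314^i mod 331 for i = 0, 1, …:
  i=0: 301   i=1: 179   i=2: 267   i=3: 95
  i=4: 40   i=5: 313   i=6: 306   i=7: 94
Match at i=7, j=4: x = 7·19 + 4 = 137.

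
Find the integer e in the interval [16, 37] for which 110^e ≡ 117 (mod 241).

27

Compute 110^16 mod 241 = 160, then multiply by 110 repeatedly:
  110^16=160  110^17=7  110^18=47  110^19=109  110^20=181
  110^21=148  110^22=133  110^23=170  110^24=143  110^25=65
  110^26=161  110^27=117
Found 117 at exponent 27.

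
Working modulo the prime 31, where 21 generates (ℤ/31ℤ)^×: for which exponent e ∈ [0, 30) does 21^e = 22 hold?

13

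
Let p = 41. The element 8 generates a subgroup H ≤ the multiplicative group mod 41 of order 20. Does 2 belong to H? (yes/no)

yes

⟨8⟩ has order 20; its elements mod 41 are {1, 2, 4, 5, 8, 9, 10, 16, 18, 20, 21, 23, 25, 31, 32, 33, 36, 37, 39, 40}.
2 is in this set.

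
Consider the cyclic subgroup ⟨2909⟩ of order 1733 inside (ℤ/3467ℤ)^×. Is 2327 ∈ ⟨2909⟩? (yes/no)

2327 ∈ ⟨2909⟩ iff 2327^1733 ≡ 1 (mod 3467), since |⟨2909⟩| = 1733.
2327^1733 mod 3467 = 3466.
Since 3466 ≠ 1, 2327 does not lie in the subgroup.

no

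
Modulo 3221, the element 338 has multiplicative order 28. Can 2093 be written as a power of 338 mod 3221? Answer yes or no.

2093 ∈ ⟨338⟩ iff 2093^28 ≡ 1 (mod 3221), since |⟨338⟩| = 28.
2093^28 mod 3221 = 121.
Since 121 ≠ 1, 2093 does not lie in the subgroup.

no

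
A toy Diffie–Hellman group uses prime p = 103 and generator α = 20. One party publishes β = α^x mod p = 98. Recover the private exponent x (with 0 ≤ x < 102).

98

Baby-step giant-step with m = ceil(sqrt(102)) = 11.
Baby table (20^j mod 103 for j=0..10):
  0:1  1:20  2:91  3:69  4:41  5:99  6:23  7:48
  8:33  9:42  10:16
Giant step factor: 20^(-11) ≡ 75 (mod 103).
Scan 98·75^i mod 103 for i = 0, 1, …:
  i=0: 98   i=1: 37   i=2: 97   i=3: 65
  i=4: 34   i=5: 78   i=6: 82   i=7: 73
  i=8: 16
Match at i=8, j=10: x = 8·11 + 10 = 98.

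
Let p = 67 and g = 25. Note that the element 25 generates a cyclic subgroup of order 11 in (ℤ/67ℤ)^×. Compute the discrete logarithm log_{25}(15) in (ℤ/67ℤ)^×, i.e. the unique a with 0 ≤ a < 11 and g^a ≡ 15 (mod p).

Successive powers of 25 modulo 67:
  25^0=1  25^1=25  25^2=22  25^3=14  25^4=15
So 25^4 ≡ 15 (mod 67), giving a = 4.

4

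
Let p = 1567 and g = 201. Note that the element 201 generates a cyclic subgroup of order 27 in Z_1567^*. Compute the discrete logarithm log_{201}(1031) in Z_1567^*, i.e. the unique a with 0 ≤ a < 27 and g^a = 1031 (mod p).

18

Successive powers of 201 modulo 1567:
  201^0=1  201^1=201  201^2=1226  201^3=407  201^4=323  201^5=676
  201^6=1114  201^7=1400  201^8=907  201^9=535  201^10=979  201^11=904
  201^12=1499  201^13=435  201^14=1250  201^15=530  201^16=1541  201^17=1042
  201^18=1031
So 201^18 ≡ 1031 (mod 1567), giving a = 18.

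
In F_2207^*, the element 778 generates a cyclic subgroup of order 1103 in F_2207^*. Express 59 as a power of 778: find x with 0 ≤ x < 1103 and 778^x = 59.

910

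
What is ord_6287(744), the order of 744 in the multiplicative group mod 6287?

The order of 744 must divide p − 1 = 6286 = 2 · 7 · 449.
Divisors: 1, 2, 7, 14, 449, 898, 3143, 6286.
Check each in increasing order: 744^1 ≡ 744;  744^2 ≡ 280;  744^7 ≡ 1131;  744^14 ≡ 2900;  744^449 ≡ 3890;  744^898 ≡ 5578;  744^3143 ≡ 6286;  744^6286 ≡ 1.
Smallest exponent giving 1 is 6286.

6286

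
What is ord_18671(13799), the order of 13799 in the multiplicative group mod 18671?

The order of 13799 must divide p − 1 = 18670 = 2 · 5 · 1867.
Divisors: 1, 2, 5, 10, 1867, 3734, 9335, 18670.
Check each in increasing order: 13799^1 ≡ 13799;  13799^2 ≡ 5543;  13799^5 ≡ 10747;  13799^10 ≡ 17874;  13799^1867 ≡ 65;  13799^3734 ≡ 4225;  13799^9335 ≡ 1.
Smallest exponent giving 1 is 9335.

9335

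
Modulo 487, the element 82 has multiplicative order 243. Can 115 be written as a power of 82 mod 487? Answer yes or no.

yes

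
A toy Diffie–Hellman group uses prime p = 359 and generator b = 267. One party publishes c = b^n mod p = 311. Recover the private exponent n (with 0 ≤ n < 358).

323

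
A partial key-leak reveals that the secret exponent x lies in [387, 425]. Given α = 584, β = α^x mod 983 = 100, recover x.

422

Compute 584^387 mod 983 = 702, then multiply by 584 repeatedly:
  584^387=702  584^388=57  584^389=849  584^390=384  584^391=132
  584^392=414  584^393=941  584^394=47  584^395=907  584^396=834
  584^397=471  584^398=807  584^399=431  584^400=56  584^401=265
  584^402=429  584^403=854  584^404=355  584^405=890  584^406=736
  584^407=253  584^408=302  584^409=411  584^410=172  584^411=182
  584^412=124  584^413=657  584^414=318  584^415=908  584^416=435
  584^417=426  584^418=85  584^419=490  584^420=107  584^421=559
  584^422=100
Found 100 at exponent 422.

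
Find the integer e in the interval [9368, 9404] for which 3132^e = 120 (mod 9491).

9371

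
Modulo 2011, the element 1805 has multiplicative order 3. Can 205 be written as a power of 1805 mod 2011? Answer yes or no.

yes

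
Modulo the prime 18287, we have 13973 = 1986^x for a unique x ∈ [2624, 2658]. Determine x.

Compute 1986^2624 mod 18287 = 16962, then multiply by 1986 repeatedly:
  1986^2624=16962  1986^2625=1878  1986^2626=17447  1986^2627=14164  1986^2628=4298
  1986^2629=14086  1986^2630=13973
Found 13973 at exponent 2630.

2630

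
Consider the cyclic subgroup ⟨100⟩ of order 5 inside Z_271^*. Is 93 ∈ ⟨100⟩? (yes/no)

⟨100⟩ has order 5; its elements mod 271 are {1, 10, 100, 187, 244}.
93 is not in this set.

no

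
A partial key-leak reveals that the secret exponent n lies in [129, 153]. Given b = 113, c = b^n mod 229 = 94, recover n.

152

Compute 113^129 mod 229 = 207, then multiply by 113 repeatedly:
  113^129=207  113^130=33  113^131=65  113^132=17  113^133=89
  113^134=210  113^135=143  113^136=129  113^137=150  113^138=4
  113^139=223  113^140=9  113^141=101  113^142=192  113^143=170
  113^144=203  113^145=39  113^146=56  113^147=145  113^148=126
  113^149=40  113^150=169  113^151=90  113^152=94
Found 94 at exponent 152.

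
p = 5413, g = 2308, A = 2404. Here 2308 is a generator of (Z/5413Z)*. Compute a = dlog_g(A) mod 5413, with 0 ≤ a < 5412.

1958

Baby-step giant-step with m = ceil(sqrt(5412)) = 74.
Baby table (2308^j mod 5413 for j=0..73):
  0:1  1:2308  2:472  3:1363  4:851  5:4602  6:1110  7:1531
  8:4272  9:2703  10:2748  11:3761  12:3349  13:5141  14:132  15:1528
  16:2761  17:1287  18:4072  19:1208  20:369  21:1811  22:952  23:4951
  24:65  25:3869  26:3615  27:1987  28:1185  29:1415  30:1781  31:2081
  32:1617  33:2479  34:5404  35:880  36:1165  37:3972  38:3167  39:1886
  40:836  41:2460  42:4856  43:2738  44:2333  45:4042  46:2337  47:2448
  48:4225  49:2487  50:2216  51:4656  52:1243  53:5367  54:2092  55:5353
  56:2258  57:4158  58:4828  59:3070  60:5356  61:3769  62:161  63:3504
  64:210  65:2923  66:1686  67:4754  68:81  69:2906  70:341  71:2143
  72:3975  73:4678
Giant step factor: 2308^(-74) ≡ 4654 (mod 5413).
Scan 2404·4654^i mod 5413 for i = 0, 1, …:
  i=0: 2404   i=1: 4958   i=2: 4326   i=3: 2257
  i=4: 2858   i=5: 1391   i=6: 5179   i=7: 4390
  i=8: 2398   i=9: 4099     …   i=25: 2760
  i=26: 5404
Match at i=26, j=34: a = 26·74 + 34 = 1958.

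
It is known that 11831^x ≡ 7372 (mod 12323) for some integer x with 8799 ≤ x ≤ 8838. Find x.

Compute 11831^8799 mod 12323 = 8449, then multiply by 11831 repeatedly:
  11831^8799=8449  11831^8800=8266  11831^8801=12041  11831^8802=3191  11831^8803=7372
Found 7372 at exponent 8803.

8803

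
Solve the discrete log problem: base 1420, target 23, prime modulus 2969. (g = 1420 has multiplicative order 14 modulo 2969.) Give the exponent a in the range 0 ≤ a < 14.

Successive powers of 1420 modulo 2969:
  1420^0=1  1420^1=1420  1420^2=449  1420^3=2214  1420^4=2678  1420^5=2440
  1420^6=2946  1420^7=2968  1420^8=1549  1420^9=2520  1420^10=755  1420^11=291
  1420^12=529  1420^13=23
So 1420^13 ≡ 23 (mod 2969), giving a = 13.

13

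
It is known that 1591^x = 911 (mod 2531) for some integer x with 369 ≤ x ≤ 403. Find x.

369

Compute 1591^369 mod 2531 = 911, then multiply by 1591 repeatedly:
  1591^369=911
Found 911 at exponent 369.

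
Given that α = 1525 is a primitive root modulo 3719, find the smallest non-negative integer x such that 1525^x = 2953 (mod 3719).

1354

Baby-step giant-step with m = ceil(sqrt(3718)) = 61.
Baby table (1525^j mod 3719 for j=0..60):
  0:1  1:1525  2:1250  3:2122  4:520  5:853  6:2894  7:2616
  8:2632  9:999  10:2404  11:2885  12:48  13:2539  14:496  15:1443
  16:2646  17:35  18:1309  19:2841  20:3609  21:3324  22:103  23:877
  24:2304  25:2864  26:1494  27:2322  28:562  29:1680  30:3328  31:2484
  32:2158  33:3354  34:1225  35:1187  36:2741  37:3588  38:1051  39:3605
  40:943  41:2541  42:3546  43:224  44:3171  45:1075  46:3015  47:1191
  48:1403  49:1150  50:2101  51:1966  52:636  53:2960  54:2853  55:3314
  56:3448  57:3253  58:3398  59:1383  60:402
Giant step factor: 1525^(-61) ≡ 89 (mod 3719).
Scan 2953·89^i mod 3719 for i = 0, 1, …:
  i=0: 2953   i=1: 2487   i=2: 1922   i=3: 3703
  i=4: 2295   i=5: 3429   i=6: 223   i=7: 1252
  i=8: 3577   i=9: 2238     …   i=21: 1672
  i=22: 48
Match at i=22, j=12: x = 22·61 + 12 = 1354.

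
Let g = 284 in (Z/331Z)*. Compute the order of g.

33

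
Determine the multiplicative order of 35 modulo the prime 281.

35

The order of 35 must divide p − 1 = 280 = 2^3 · 5 · 7.
Divisors: 1, 2, 4, 5, 7, 8, 10, 14, 20, 28, 35, 40, 56, 70, 140, 280.
Check each in increasing order: 35^1 ≡ 35;  35^2 ≡ 101;  35^4 ≡ 85;  35^5 ≡ 165;  35^7 ≡ 86;  35^8 ≡ 200;  35^10 ≡ 249;  35^14 ≡ 90;  35^20 ≡ 181;  35^28 ≡ 232;  35^35 ≡ 1.
Smallest exponent giving 1 is 35.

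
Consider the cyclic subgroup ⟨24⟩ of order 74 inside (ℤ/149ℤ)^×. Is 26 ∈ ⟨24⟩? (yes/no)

yes

26 ∈ ⟨24⟩ iff 26^74 ≡ 1 (mod 149), since |⟨24⟩| = 74.
26^74 mod 149 = 1.
Since 1 = 1, 26 lies in the subgroup.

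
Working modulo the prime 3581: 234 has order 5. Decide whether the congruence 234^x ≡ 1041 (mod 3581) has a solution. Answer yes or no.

⟨234⟩ has order 5; its elements mod 3581 are {1, 86, 234, 1041, 2219}.
1041 is in this set.

yes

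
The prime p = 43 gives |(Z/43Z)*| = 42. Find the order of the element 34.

42

The order of 34 must divide p − 1 = 42 = 2 · 3 · 7.
Divisors: 1, 2, 3, 6, 7, 14, 21, 42.
Check each in increasing order: 34^1 ≡ 34;  34^2 ≡ 38;  34^3 ≡ 2;  34^6 ≡ 4;  34^7 ≡ 7;  34^14 ≡ 6;  34^21 ≡ 42;  34^42 ≡ 1.
Smallest exponent giving 1 is 42.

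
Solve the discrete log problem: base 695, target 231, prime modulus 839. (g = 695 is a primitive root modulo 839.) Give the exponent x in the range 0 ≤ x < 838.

507

Baby-step giant-step with m = ceil(sqrt(838)) = 29.
Baby table (695^j mod 839 for j=0..28):
  0:1  1:695  2:600  3:17  4:69  5:132  6:289  7:334
  8:566  9:718  10:644  11:393  12:460  13:41  14:808  15:269
  16:697  17:312  18:378  19:103  20:270  21:553  22:73  23:395
  24:172  25:402  26:3  27:407  28:122
Giant step factor: 695^(-29) ≡ 510 (mod 839).
Scan 231·510^i mod 839 for i = 0, 1, …:
  i=0: 231   i=1: 350   i=2: 632   i=3: 144
  i=4: 447   i=5: 601   i=6: 275   i=7: 137
  i=8: 233   i=9: 531     …   i=16: 97
  i=17: 808
Match at i=17, j=14: x = 17·29 + 14 = 507.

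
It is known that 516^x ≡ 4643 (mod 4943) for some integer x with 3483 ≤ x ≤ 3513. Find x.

Compute 516^3483 mod 4943 = 3080, then multiply by 516 repeatedly:
  516^3483=3080  516^3484=2577  516^3485=65  516^3486=3882  516^3487=1197
  516^3488=4720  516^3489=3564  516^3490=228  516^3491=3959  516^3492=1385
  516^3493=2868  516^3494=1931  516^3495=2853  516^3496=4077  516^3497=2957
  516^3498=3368  516^3499=2895  516^3500=1034  516^3501=4643
Found 4643 at exponent 3501.

3501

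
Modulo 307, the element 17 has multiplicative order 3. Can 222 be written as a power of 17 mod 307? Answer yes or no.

⟨17⟩ has order 3; its elements mod 307 are {1, 17, 289}.
222 is not in this set.

no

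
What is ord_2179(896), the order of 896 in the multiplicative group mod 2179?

1089

The order of 896 must divide p − 1 = 2178 = 2 · 3^2 · 11^2.
Divisors: 1, 2, 3, 6, 9, 11, 18, 22, 33, 66, 99, 121, 198, 242, 363, 726, 1089, 2178.
Check each in increasing order: 896^1 ≡ 896;  896^2 ≡ 944;  896^3 ≡ 372;  896^6 ≡ 1107;  896^9 ≡ 2152;  896^11 ≡ 660;  896^18 ≡ 729;  896^22 ≡ 1979;  896^33 ≡ 919;  896^66 ≡ 1288;  896^99 ≡ 475;  896^121 ≡ 876;  896^198 ≡ 1188;  896^242 ≡ 368;  896^363 ≡ 2055;  896^726 ≡ 123;  896^1089 ≡ 1.
Smallest exponent giving 1 is 1089.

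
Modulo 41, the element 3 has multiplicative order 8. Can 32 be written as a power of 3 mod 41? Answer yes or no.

yes

⟨3⟩ has order 8; its elements mod 41 are {1, 3, 9, 14, 27, 32, 38, 40}.
32 is in this set.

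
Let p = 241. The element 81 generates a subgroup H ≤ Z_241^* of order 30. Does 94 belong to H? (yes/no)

yes

94 ∈ ⟨81⟩ iff 94^30 ≡ 1 (mod 241), since |⟨81⟩| = 30.
94^30 mod 241 = 1.
Since 1 = 1, 94 lies in the subgroup.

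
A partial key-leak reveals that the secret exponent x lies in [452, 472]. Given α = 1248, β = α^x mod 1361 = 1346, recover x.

459

Compute 1248^452 mod 1361 = 1139, then multiply by 1248 repeatedly:
  1248^452=1139  1248^453=588  1248^454=245  1248^455=896  1248^456=827
  1248^457=458  1248^458=1325  1248^459=1346
Found 1346 at exponent 459.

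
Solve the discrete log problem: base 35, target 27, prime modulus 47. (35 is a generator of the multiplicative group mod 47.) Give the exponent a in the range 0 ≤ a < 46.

6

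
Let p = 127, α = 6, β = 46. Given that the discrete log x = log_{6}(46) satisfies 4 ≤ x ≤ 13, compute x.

13

Compute 6^4 mod 127 = 26, then multiply by 6 repeatedly:
  6^4=26  6^5=29  6^6=47  6^7=28  6^8=41
  6^9=119  6^10=79  6^11=93  6^12=50  6^13=46
Found 46 at exponent 13.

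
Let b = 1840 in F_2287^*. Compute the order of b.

2286

The order of 1840 must divide p − 1 = 2286 = 2 · 3^2 · 127.
Divisors: 1, 2, 3, 6, 9, 18, 127, 254, 381, 762, 1143, 2286.
Check each in increasing order: 1840^1 ≡ 1840;  1840^2 ≡ 840;  1840^3 ≡ 1875;  1840^6 ≡ 506;  1840^9 ≡ 1932;  1840^18 ≡ 240;  1840^127 ≡ 1655;  1840^254 ≡ 1486;  1840^381 ≡ 805;  1840^762 ≡ 804;  1840^1143 ≡ 2286;  1840^2286 ≡ 1.
Smallest exponent giving 1 is 2286.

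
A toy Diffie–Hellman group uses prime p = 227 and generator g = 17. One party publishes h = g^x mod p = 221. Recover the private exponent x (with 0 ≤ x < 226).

150

Baby-step giant-step with m = ceil(sqrt(226)) = 16.
Baby table (17^j mod 227 for j=0..15):
  0:1  1:17  2:62  3:146  4:212  5:199  6:205  7:80
  8:225  9:193  10:103  11:162  12:30  13:56  14:44  15:67
Giant step factor: 17^(-16) ≡ 57 (mod 227).
Scan 221·57^i mod 227 for i = 0, 1, …:
  i=0: 221   i=1: 112   i=2: 28   i=3: 7
  i=4: 172   i=5: 43   i=6: 181   i=7: 102
  i=8: 139   i=9: 205
Match at i=9, j=6: x = 9·16 + 6 = 150.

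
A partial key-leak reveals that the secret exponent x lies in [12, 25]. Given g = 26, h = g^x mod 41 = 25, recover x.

12

Compute 26^12 mod 41 = 25, then multiply by 26 repeatedly:
  26^12=25
Found 25 at exponent 12.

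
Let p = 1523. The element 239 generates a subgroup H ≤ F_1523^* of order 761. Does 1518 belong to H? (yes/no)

1518 ∈ ⟨239⟩ iff 1518^761 ≡ 1 (mod 1523), since |⟨239⟩| = 761.
1518^761 mod 1523 = 1.
Since 1 = 1, 1518 lies in the subgroup.

yes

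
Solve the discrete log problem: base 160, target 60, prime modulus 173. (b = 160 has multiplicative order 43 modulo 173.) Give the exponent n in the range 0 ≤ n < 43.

Baby-step giant-step with m = ceil(sqrt(43)) = 7.
Baby table (160^j mod 173 for j=0..6):
  0:1  1:160  2:169  3:52  4:16  5:138  6:109
Giant step factor: 160^(-7) ≡ 152 (mod 173).
Scan 60·152^i mod 173 for i = 0, 1, …:
  i=0: 60   i=1: 124   i=2: 164   i=3: 16
Match at i=3, j=4: n = 3·7 + 4 = 25.

25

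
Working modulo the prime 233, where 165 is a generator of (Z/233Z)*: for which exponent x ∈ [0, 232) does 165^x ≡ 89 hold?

58

Baby-step giant-step with m = ceil(sqrt(232)) = 16.
Baby table (165^j mod 233 for j=0..15):
  0:1  1:165  2:197  3:118  4:131  5:179  6:177  7:80
  8:152  9:149  10:120  11:228  12:107  13:180  14:109  15:44
Giant step factor: 165^(-16) ≡ 63 (mod 233).
Scan 89·63^i mod 233 for i = 0, 1, …:
  i=0: 89   i=1: 15   i=2: 13   i=3: 120
Match at i=3, j=10: x = 3·16 + 10 = 58.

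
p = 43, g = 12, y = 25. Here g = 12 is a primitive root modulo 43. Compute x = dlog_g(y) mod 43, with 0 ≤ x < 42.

20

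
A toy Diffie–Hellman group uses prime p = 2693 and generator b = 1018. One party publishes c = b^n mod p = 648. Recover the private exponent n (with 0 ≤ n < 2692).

1385

Baby-step giant-step with m = ceil(sqrt(2692)) = 52.
Baby table (1018^j mod 2693 for j=0..51):
  0:1  1:1018  2:2212  3:468  4:2456  5:1104  6:891  7:2190
  8:2309  9:2266  10:1580  11:719  12:2139  13:1558  14:2560  15:1949
  16:2034  17:2388  18:1898  19:1283  20:2682  21:2267  22:2598  23:238
  24:2607  25:1321  26:971  27:147  28:1531  29:2004  30:1471  31:170
  32:708  33:1713  34:1463  35:105  36:1863  37:662  38:666  39:2045
  40:121  41:1993  42:1045  43:75  44:946  45:1627  46:91  47:1076
  48:2010  49:2193  50:2670  51:823
Giant step factor: 1018^(-52) ≡ 2147 (mod 2693).
Scan 648·2147^i mod 2693 for i = 0, 1, …:
  i=0: 648   i=1: 1668   i=2: 2199   i=3: 424
  i=4: 94   i=5: 2536   i=6: 2239   i=7: 128
  i=8: 130   i=9: 1731     …   i=25: 278
  i=26: 1713
Match at i=26, j=33: n = 26·52 + 33 = 1385.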